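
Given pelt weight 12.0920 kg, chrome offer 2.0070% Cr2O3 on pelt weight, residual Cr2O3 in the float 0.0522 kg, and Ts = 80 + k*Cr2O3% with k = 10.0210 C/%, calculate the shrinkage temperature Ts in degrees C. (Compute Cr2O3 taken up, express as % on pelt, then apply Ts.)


Offered = pelt * offer_pct / 100 = 12.0920 * 2.0070 / 100 = 0.2427 kg
Uptake = offered - residual = 0.2427 - 0.0522 = 0.1905 kg
Cr2O3% on pelt = uptake / pelt * 100 = 0.1905 / 12.0920 * 100 = 1.5753 %
Ts = 80 + k * Cr2O3% = 80 + 10.0210 * 1.5753 = 95.7862 C


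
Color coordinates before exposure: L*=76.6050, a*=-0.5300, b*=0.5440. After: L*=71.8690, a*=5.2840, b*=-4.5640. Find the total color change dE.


dL = -4.7360, da = 5.8140, db = -5.1080
dE = sqrt((-4.7360)^2 + 5.8140^2 + (-5.1080)^2) = 9.0733


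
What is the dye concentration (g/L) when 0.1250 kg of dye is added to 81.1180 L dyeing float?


Formula: Conc = dye_mass(kg) / volume(L) * 1000
Substituting: Conc = 0.1250 / 81.1180 * 1000
Result: 1.5410 g/L


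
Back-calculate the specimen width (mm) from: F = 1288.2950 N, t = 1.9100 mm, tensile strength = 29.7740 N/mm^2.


Formula: w = F / (TS * t)
Substituting: w = 1288.2950 / (29.7740 * 1.9100)
Result: 22.6540 mm


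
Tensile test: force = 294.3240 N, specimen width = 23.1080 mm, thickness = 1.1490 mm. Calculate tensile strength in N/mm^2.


Formula: TS = force / (width * thickness)
Substituting: TS = 294.3240 / (23.1080 * 1.1490)
Result: 11.0852 N/mm^2


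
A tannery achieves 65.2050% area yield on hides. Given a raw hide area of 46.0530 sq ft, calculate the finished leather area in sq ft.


Formula: finished = raw * yield / 100
Substituting: finished = 46.0530 * 65.2050 / 100
Result: 30.0289 sq ft


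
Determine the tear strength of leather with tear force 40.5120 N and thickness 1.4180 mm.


Formula: Tear strength = force / thickness
Substituting: Tear strength = 40.5120 / 1.4180
Result: 28.5698 N/mm


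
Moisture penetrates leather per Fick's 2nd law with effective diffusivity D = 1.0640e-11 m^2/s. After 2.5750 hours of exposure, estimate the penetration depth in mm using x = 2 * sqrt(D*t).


t = 2.5750 hr * 3600 = 9270.0000 s
D * t = 1.0640e-11 * 9270.0000 = 9.8633e-08
x = 2 * sqrt(D*t) = 2 * sqrt(9.8633e-08) = 6.2812e-04 m = 0.6281 mm


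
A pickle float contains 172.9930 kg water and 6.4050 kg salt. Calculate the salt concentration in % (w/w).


Formula: Conc = salt / (water + salt) * 100
Substituting: Conc = 6.4050 / (172.9930 + 6.4050) * 100
Result: 3.5703 %


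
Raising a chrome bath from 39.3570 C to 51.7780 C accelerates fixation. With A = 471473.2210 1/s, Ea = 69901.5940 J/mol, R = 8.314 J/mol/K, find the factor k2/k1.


T1 = 39.3570 + 273.15 = 312.5070 K; T2 = 51.7780 + 273.15 = 324.9280 K
k1 = A * exp(-Ea/(R*T1)) = 471473.2210 * exp(-69901.5940/(8.314*312.5070)) = 9.7541e-07 1/s
k2 = A * exp(-Ea/(R*T2)) = 471473.2210 * exp(-69901.5940/(8.314*324.9280)) = 2.7280e-06 1/s
k2/k1 = 2.7280e-06 / 9.7541e-07 = 2.7968


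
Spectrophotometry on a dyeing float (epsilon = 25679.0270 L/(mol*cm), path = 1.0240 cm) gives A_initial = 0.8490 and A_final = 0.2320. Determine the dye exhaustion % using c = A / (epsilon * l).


c_initial = A_i / (epsilon * l) = 0.8490 / (25679.0270 * 1.0240) = 3.2287e-05 mol/L
c_final = A_f / (epsilon * l) = 0.2320 / (25679.0270 * 1.0240) = 8.8229e-06 mol/L
Exhaustion = (c_initial - c_final) / c_initial * 100 = (3.2287e-05 - 8.8229e-06) / 3.2287e-05 * 100 = 72.6737 %


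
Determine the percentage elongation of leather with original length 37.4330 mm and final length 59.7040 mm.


Formula: Elongation = (Lf - L0) / L0 * 100
Substituting: Elongation = (59.7040 - 37.4330) / 37.4330 * 100
Result: 59.4956 %


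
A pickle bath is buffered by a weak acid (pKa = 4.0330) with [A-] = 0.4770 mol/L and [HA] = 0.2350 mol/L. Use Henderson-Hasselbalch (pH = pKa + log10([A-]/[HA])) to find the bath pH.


ratio = [A-] / [HA] = 0.4770 / 0.2350 = 2.0298
log10(ratio) = 0.3075
pH = pKa + log10(ratio) = 4.0330 + 0.3075 = 4.3405


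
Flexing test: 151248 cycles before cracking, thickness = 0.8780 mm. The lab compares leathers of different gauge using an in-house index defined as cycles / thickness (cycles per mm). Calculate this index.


Formula: Index = cycles / thickness
Substituting: Index = 151248 / 0.8780
Result: 172264.2369 cycles/mm


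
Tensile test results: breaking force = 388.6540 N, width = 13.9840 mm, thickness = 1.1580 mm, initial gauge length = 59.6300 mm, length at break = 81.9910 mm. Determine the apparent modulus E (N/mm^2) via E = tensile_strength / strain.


TS = F / (w * t) = 388.6540 / (13.9840 * 1.1580) = 24.0007 N/mm^2
strain = (Lf - L0) / L0 = (81.9910 - 59.6300) / 59.6300 = 0.3750
E = TS / strain = 24.0007 / 0.3750 = 64.0025 N/mm^2


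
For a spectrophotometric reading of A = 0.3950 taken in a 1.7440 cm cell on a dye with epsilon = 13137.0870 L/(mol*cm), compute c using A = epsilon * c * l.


Formula: c = A / (epsilon * l)
Substituting: c = 0.3950 / (13137.0870 * 1.7440)
Result: 1.7241e-05 mol/L


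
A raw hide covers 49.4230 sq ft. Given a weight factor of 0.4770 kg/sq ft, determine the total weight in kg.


Formula: Weight = area * weight_per_sqft
Substituting: Weight = 49.4230 * 0.4770
Result: 23.5748 kg


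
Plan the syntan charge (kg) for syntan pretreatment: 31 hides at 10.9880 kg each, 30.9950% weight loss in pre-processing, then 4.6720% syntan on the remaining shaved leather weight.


Total_raw = N * avg_wt = 31 * 10.9880 = 340.6280 kg
Substrate = Total_raw * (1 - loss/100) = 340.6280 * (1 - 30.9950/100) = 235.0504 kg
Syntan = Substrate * pct / 100 = 235.0504 * 4.6720 / 100 = 10.9816 kg


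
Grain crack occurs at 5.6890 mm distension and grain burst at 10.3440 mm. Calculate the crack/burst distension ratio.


Formula: Ratio = crack / burst
Substituting: Ratio = 5.6890 / 10.3440
Result: 0.5500


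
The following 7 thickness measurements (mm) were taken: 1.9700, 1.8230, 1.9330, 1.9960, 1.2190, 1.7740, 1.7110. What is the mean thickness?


Formula: Average = sum / n
Substituting: Average = 12.4260 / 7
Result: 1.7751 mm


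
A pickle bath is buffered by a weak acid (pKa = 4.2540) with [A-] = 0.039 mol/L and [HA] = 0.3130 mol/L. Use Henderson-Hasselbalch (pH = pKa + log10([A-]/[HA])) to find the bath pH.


ratio = [A-] / [HA] = 0.039 / 0.3130 = 0.1246
log10(ratio) = -0.9045
pH = pKa + log10(ratio) = 4.2540 - 0.9045 = 3.3495


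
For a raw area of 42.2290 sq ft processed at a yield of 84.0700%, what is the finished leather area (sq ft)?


Formula: finished = raw * yield / 100
Substituting: finished = 42.2290 * 84.0700 / 100
Result: 35.5019 sq ft


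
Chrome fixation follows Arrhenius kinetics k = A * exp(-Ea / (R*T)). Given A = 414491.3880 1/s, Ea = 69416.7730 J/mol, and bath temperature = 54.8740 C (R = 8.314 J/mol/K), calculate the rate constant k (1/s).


T_K = T_C + 273.15 = 54.8740 + 273.15 = 328.0240 K
exponent = -Ea / (R * T_K) = -69416.7730 / (8.314 * 328.0240) = -25.4536
k = A * exp(exponent) = 414491.3880 * exp(-25.4536) = 3.6574e-06 1/s


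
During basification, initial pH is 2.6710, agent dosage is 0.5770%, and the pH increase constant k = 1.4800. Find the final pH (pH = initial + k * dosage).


Formula: pH_final = pH_initial + k * base_pct
Substituting: pH_final = 2.6710 + 1.4800 * 0.5770
Result: 3.5250


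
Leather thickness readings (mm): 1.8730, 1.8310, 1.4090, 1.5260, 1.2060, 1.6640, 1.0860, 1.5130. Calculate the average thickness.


Formula: Average = sum / n
Substituting: Average = 12.1080 / 8
Result: 1.5135 mm


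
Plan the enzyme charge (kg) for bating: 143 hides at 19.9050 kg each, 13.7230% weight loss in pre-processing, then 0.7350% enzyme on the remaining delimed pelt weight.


Total_raw = N * avg_wt = 143 * 19.9050 = 2846.4150 kg
Substrate = Total_raw * (1 - loss/100) = 2846.4150 * (1 - 13.7230/100) = 2455.8015 kg
Enzyme = Substrate * pct / 100 = 2455.8015 * 0.7350 / 100 = 18.0501 kg


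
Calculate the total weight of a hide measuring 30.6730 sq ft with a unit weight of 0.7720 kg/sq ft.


Formula: Weight = area * weight_per_sqft
Substituting: Weight = 30.6730 * 0.7720
Result: 23.6796 kg


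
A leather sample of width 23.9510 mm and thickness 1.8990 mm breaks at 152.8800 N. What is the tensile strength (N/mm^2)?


Formula: TS = force / (width * thickness)
Substituting: TS = 152.8800 / (23.9510 * 1.8990)
Result: 3.3613 N/mm^2


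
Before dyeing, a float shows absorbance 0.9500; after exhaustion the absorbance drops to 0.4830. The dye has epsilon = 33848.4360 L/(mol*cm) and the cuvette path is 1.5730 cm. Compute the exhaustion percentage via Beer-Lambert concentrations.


c_initial = A_i / (epsilon * l) = 0.9500 / (33848.4360 * 1.5730) = 1.7843e-05 mol/L
c_final = A_f / (epsilon * l) = 0.4830 / (33848.4360 * 1.5730) = 9.0715e-06 mol/L
Exhaustion = (c_initial - c_final) / c_initial * 100 = (1.7843e-05 - 9.0715e-06) / 1.7843e-05 * 100 = 49.1579 %


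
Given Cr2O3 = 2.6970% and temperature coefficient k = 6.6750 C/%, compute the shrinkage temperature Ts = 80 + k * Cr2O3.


Formula: Ts = 80 + k * Cr2O3
Substituting: Ts = 80 + 6.6750 * 2.6970
Result: 98.0025 C


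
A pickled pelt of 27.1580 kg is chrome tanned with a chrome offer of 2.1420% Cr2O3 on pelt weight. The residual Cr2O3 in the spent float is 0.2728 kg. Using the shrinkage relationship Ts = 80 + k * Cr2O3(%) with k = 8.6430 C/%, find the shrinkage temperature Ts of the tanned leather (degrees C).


Offered = pelt * offer_pct / 100 = 27.1580 * 2.1420 / 100 = 0.5817 kg
Uptake = offered - residual = 0.5817 - 0.2728 = 0.3089 kg
Cr2O3% on pelt = uptake / pelt * 100 = 0.3089 / 27.1580 * 100 = 1.1375 %
Ts = 80 + k * Cr2O3% = 80 + 8.6430 * 1.1375 = 89.8315 C


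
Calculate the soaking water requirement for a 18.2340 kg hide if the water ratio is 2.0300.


Formula: Water = hide_weight * ratio
Substituting: Water = 18.2340 * 2.0300
Result: 37.0150 kg


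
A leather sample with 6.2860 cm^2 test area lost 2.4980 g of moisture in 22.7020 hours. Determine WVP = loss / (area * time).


Formula: WVP = loss / (area * time)
Substituting: WVP = 2.4980 / (6.2860 * 22.7020)
Result: 0.0175047 g/(cm^2*hr)


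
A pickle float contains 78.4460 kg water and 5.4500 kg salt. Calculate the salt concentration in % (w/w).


Formula: Conc = salt / (water + salt) * 100
Substituting: Conc = 5.4500 / (78.4460 + 5.4500) * 100
Result: 6.4961 %


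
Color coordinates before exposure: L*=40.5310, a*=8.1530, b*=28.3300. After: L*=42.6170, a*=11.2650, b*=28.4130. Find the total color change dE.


dL = 2.0860, da = 3.1120, db = 0.083
dE = sqrt(2.0860^2 + 3.1120^2 + 0.083^2) = 3.7474


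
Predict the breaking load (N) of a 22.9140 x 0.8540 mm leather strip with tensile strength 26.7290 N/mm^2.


Formula: F = TS * w * t
Substituting: F = 26.7290 * 22.9140 * 0.8540
Result: 523.0479 N


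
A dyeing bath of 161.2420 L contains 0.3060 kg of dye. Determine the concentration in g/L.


Formula: Conc = dye_mass(kg) / volume(L) * 1000
Substituting: Conc = 0.3060 / 161.2420 * 1000
Result: 1.8978 g/L


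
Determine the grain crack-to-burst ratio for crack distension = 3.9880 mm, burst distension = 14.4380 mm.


Formula: Ratio = crack / burst
Substituting: Ratio = 3.9880 / 14.4380
Result: 0.2762


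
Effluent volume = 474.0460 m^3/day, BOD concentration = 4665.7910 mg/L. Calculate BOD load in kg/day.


Formula: BOD_load = volume * conc / 1000
Substituting: BOD_load = 474.0460 * 4665.7910 / 1000
Result: 2211.7996 kg/day


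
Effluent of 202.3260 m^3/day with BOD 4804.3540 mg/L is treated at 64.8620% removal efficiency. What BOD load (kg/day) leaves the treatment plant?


Load_in = volume * conc / 1000 = 202.3260 * 4804.3540 / 1000 = 972.0457 kg/day
Removed = Load_in * eff / 100 = 972.0457 * 64.8620 / 100 = 630.4883 kg/day
Load_out = Load_in - Removed = 972.0457 - 630.4883 = 341.5574 kg/day


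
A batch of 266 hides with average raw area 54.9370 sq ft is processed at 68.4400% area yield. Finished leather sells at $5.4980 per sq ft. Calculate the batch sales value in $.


Raw_total = N * avg_area = 266 * 54.9370 = 14613.2420 sq ft
Finished = Raw_total * yield / 100 = 14613.2420 * 68.4400 / 100 = 10001.3028 sq ft
Value = Finished * price = 10001.3028 * 5.4980 = 54987.1629 $


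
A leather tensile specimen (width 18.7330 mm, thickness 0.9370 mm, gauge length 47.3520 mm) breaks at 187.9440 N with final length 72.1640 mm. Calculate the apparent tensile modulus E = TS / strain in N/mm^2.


TS = F / (w * t) = 187.9440 / (18.7330 * 0.9370) = 10.7073 N/mm^2
strain = (Lf - L0) / L0 = (72.1640 - 47.3520) / 47.3520 = 0.5240
E = TS / strain = 10.7073 / 0.5240 = 20.4342 N/mm^2


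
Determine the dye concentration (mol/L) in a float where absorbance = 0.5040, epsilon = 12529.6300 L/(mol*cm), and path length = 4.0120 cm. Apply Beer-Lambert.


Formula: c = A / (epsilon * l)
Substituting: c = 0.5040 / (12529.6300 * 4.0120)
Result: 1.0026e-05 mol/L


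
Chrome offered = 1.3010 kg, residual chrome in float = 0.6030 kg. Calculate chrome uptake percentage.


Formula: Uptake = (offered - residual) / offered * 100
Substituting: Uptake = (1.3010 - 0.6030) / 1.3010 * 100
Result: 53.6510 %


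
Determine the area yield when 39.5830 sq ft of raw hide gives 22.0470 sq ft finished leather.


Formula: Yield = finished / raw * 100
Substituting: Yield = 22.0470 / 39.5830 * 100
Result: 55.6982 %


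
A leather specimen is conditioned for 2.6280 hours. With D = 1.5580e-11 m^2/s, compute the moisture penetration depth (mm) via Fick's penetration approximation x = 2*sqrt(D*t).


t = 2.6280 hr * 3600 = 9460.8000 s
D * t = 1.5580e-11 * 9460.8000 = 1.4740e-07
x = 2 * sqrt(D*t) = 2 * sqrt(1.4740e-07) = 7.6785e-04 m = 0.7679 mm


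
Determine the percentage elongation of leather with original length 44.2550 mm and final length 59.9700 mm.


Formula: Elongation = (Lf - L0) / L0 * 100
Substituting: Elongation = (59.9700 - 44.2550) / 44.2550 * 100
Result: 35.5101 %


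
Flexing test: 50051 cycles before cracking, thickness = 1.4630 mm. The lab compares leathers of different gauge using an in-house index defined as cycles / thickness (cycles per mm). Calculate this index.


Formula: Index = cycles / thickness
Substituting: Index = 50051 / 1.4630
Result: 34211.2098 cycles/mm


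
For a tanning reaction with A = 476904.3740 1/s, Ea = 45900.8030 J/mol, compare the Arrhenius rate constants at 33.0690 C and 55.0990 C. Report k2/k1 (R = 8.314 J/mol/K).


T1 = 33.0690 + 273.15 = 306.2190 K; T2 = 55.0990 + 273.15 = 328.2490 K
k1 = A * exp(-Ea/(R*T1)) = 476904.3740 * exp(-45900.8030/(8.314*306.2190)) = 0.00705373 1/s
k2 = A * exp(-Ea/(R*T2)) = 476904.3740 * exp(-45900.8030/(8.314*328.2490)) = 0.0236548 1/s
k2/k1 = 0.0236548 / 0.00705373 = 3.3535


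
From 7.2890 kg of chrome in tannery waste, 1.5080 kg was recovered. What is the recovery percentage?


Formula: Recovery = recovered / input * 100
Substituting: Recovery = 1.5080 / 7.2890 * 100
Result: 20.6887 %


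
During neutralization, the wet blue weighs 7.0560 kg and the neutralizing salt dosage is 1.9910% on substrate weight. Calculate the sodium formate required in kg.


Formula: Neutralizer = substrate * pct / 100
Substituting: Neutralizer = 7.0560 * 1.9910 / 100
Result: 0.1405 kg


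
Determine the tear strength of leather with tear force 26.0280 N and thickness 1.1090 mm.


Formula: Tear strength = force / thickness
Substituting: Tear strength = 26.0280 / 1.1090
Result: 23.4698 N/mm


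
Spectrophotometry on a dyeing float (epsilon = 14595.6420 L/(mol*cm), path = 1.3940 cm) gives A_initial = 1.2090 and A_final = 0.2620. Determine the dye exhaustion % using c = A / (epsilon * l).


c_initial = A_i / (epsilon * l) = 1.2090 / (14595.6420 * 1.3940) = 5.9421e-05 mol/L
c_final = A_f / (epsilon * l) = 0.2620 / (14595.6420 * 1.3940) = 1.2877e-05 mol/L
Exhaustion = (c_initial - c_final) / c_initial * 100 = (5.9421e-05 - 1.2877e-05) / 5.9421e-05 * 100 = 78.3292 %


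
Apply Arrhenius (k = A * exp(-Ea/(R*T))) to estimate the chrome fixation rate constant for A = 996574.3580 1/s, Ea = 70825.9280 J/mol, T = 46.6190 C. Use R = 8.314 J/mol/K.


T_K = T_C + 273.15 = 46.6190 + 273.15 = 319.7690 K
exponent = -Ea / (R * T_K) = -70825.9280 / (8.314 * 319.7690) = -26.6407
k = A * exp(exponent) = 996574.3580 * exp(-26.6407) = 2.6828e-06 1/s


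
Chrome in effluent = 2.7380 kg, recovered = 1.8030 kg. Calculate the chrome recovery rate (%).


Formula: Recovery = recovered / input * 100
Substituting: Recovery = 1.8030 / 2.7380 * 100
Result: 65.8510 %


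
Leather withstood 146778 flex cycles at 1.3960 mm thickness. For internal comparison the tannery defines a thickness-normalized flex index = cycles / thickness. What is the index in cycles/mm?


Formula: Index = cycles / thickness
Substituting: Index = 146778 / 1.3960
Result: 105141.8338 cycles/mm


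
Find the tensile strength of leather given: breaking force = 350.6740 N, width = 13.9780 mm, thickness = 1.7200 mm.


Formula: TS = force / (width * thickness)
Substituting: TS = 350.6740 / (13.9780 * 1.7200)
Result: 14.5858 N/mm^2


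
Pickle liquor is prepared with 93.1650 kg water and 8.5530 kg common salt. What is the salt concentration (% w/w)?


Formula: Conc = salt / (water + salt) * 100
Substituting: Conc = 8.5530 / (93.1650 + 8.5530) * 100
Result: 8.4085 %


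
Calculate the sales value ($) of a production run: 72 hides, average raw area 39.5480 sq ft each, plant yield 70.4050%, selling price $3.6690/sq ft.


Raw_total = N * avg_area = 72 * 39.5480 = 2847.4560 sq ft
Finished = Raw_total * yield / 100 = 2847.4560 * 70.4050 / 100 = 2004.7514 sq ft
Value = Finished * price = 2004.7514 * 3.6690 = 7355.4329 $


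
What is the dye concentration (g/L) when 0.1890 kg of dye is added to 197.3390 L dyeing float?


Formula: Conc = dye_mass(kg) / volume(L) * 1000
Substituting: Conc = 0.1890 / 197.3390 * 1000
Result: 0.9577 g/L


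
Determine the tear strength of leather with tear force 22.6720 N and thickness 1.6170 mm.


Formula: Tear strength = force / thickness
Substituting: Tear strength = 22.6720 / 1.6170
Result: 14.0210 N/mm


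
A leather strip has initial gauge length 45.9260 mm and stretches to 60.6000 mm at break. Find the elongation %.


Formula: Elongation = (Lf - L0) / L0 * 100
Substituting: Elongation = (60.6000 - 45.9260) / 45.9260 * 100
Result: 31.9514 %


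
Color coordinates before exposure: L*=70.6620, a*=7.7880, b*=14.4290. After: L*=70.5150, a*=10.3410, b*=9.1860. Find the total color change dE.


dL = -0.1470, da = 2.5530, db = -5.2430
dE = sqrt((-0.1470)^2 + 2.5530^2 + (-5.2430)^2) = 5.8334


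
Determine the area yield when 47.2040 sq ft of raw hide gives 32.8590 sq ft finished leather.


Formula: Yield = finished / raw * 100
Substituting: Yield = 32.8590 / 47.2040 * 100
Result: 69.6106 %


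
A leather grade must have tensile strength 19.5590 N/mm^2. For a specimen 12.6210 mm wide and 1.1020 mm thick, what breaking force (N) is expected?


Formula: F = TS * w * t
Substituting: F = 19.5590 * 12.6210 * 1.1020
Result: 272.0333 N


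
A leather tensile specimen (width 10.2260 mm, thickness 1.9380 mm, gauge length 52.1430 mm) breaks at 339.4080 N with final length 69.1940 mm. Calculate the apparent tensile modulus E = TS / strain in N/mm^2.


TS = F / (w * t) = 339.4080 / (10.2260 * 1.9380) = 17.1263 N/mm^2
strain = (Lf - L0) / L0 = (69.1940 - 52.1430) / 52.1430 = 0.3270
E = TS / strain = 17.1263 / 0.3270 = 52.3731 N/mm^2


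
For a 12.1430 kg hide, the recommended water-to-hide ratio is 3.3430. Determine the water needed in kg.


Formula: Water = hide_weight * ratio
Substituting: Water = 12.1430 * 3.3430
Result: 40.5940 kg


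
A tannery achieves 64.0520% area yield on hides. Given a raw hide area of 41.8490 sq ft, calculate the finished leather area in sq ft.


Formula: finished = raw * yield / 100
Substituting: finished = 41.8490 * 64.0520 / 100
Result: 26.8051 sq ft


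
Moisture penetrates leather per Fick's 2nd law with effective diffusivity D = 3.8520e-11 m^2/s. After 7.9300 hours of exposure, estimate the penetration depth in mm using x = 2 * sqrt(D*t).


t = 7.9300 hr * 3600 = 28548.0000 s
D * t = 3.8520e-11 * 28548.0000 = 1.0997e-06
x = 2 * sqrt(D*t) = 2 * sqrt(1.0997e-06) = 0.0020973 m = 2.0973 mm


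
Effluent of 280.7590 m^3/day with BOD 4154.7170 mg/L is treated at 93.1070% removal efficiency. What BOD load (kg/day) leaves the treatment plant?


Load_in = volume * conc / 1000 = 280.7590 * 4154.7170 / 1000 = 1166.4742 kg/day
Removed = Load_in * eff / 100 = 1166.4742 * 93.1070 / 100 = 1086.0691 kg/day
Load_out = Load_in - Removed = 1166.4742 - 1086.0691 = 80.4051 kg/day


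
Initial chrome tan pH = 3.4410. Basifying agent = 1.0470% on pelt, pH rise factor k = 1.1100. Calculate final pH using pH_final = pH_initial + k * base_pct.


Formula: pH_final = pH_initial + k * base_pct
Substituting: pH_final = 3.4410 + 1.1100 * 1.0470
Result: 4.6032


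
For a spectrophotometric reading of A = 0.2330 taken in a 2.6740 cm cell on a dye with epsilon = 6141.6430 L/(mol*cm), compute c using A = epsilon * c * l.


Formula: c = A / (epsilon * l)
Substituting: c = 0.2330 / (6141.6430 * 2.6740)
Result: 1.4188e-05 mol/L


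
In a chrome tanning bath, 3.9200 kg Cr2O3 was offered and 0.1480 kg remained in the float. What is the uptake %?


Formula: Uptake = (offered - residual) / offered * 100
Substituting: Uptake = (3.9200 - 0.1480) / 3.9200 * 100
Result: 96.2245 %


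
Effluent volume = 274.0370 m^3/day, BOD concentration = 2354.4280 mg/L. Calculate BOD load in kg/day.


Formula: BOD_load = volume * conc / 1000
Substituting: BOD_load = 274.0370 * 2354.4280 / 1000
Result: 645.2004 kg/day


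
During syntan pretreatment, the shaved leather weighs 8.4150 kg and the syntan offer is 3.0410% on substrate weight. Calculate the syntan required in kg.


Formula: Syntan = substrate * pct / 100
Substituting: Syntan = 8.4150 * 3.0410 / 100
Result: 0.2559 kg


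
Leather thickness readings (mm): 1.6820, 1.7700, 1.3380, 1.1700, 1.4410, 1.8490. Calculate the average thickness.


Formula: Average = sum / n
Substituting: Average = 9.2500 / 6
Result: 1.5417 mm


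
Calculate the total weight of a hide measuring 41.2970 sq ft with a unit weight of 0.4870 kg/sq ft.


Formula: Weight = area * weight_per_sqft
Substituting: Weight = 41.2970 * 0.4870
Result: 20.1116 kg


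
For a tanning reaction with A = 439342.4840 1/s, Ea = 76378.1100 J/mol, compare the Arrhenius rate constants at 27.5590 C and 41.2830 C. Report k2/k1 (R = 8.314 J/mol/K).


T1 = 27.5590 + 273.15 = 300.7090 K; T2 = 41.2830 + 273.15 = 314.4330 K
k1 = A * exp(-Ea/(R*T1)) = 439342.4840 * exp(-76378.1100/(8.314*300.7090)) = 2.3717e-08 1/s
k2 = A * exp(-Ea/(R*T2)) = 439342.4840 * exp(-76378.1100/(8.314*314.4330)) = 8.9984e-08 1/s
k2/k1 = 8.9984e-08 / 2.3717e-08 = 3.7940


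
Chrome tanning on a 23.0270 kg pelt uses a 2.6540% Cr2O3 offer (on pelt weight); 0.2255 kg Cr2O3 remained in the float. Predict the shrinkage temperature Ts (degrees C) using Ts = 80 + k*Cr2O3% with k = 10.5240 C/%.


Offered = pelt * offer_pct / 100 = 23.0270 * 2.6540 / 100 = 0.6111 kg
Uptake = offered - residual = 0.6111 - 0.2255 = 0.3856 kg
Cr2O3% on pelt = uptake / pelt * 100 = 0.3856 / 23.0270 * 100 = 1.6747 %
Ts = 80 + k * Cr2O3% = 80 + 10.5240 * 1.6747 = 97.6247 C


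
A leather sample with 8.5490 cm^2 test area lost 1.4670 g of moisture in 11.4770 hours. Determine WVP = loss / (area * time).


Formula: WVP = loss / (area * time)
Substituting: WVP = 1.4670 / (8.5490 * 11.4770)
Result: 0.0149516 g/(cm^2*hr)


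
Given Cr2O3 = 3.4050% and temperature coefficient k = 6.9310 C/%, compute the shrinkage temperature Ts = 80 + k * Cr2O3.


Formula: Ts = 80 + k * Cr2O3
Substituting: Ts = 80 + 6.9310 * 3.4050
Result: 103.6001 C


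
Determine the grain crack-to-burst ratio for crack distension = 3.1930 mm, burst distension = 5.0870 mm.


Formula: Ratio = crack / burst
Substituting: Ratio = 3.1930 / 5.0870
Result: 0.6277


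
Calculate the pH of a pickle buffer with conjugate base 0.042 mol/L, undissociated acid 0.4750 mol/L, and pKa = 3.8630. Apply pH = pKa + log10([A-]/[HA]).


ratio = [A-] / [HA] = 0.042 / 0.4750 = 0.0884211
log10(ratio) = -1.0534
pH = pKa + log10(ratio) = 3.8630 - 1.0534 = 2.8096


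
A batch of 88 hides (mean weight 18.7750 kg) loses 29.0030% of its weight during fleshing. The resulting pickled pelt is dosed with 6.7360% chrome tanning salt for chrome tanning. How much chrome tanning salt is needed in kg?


Total_raw = N * avg_wt = 88 * 18.7750 = 1652.2000 kg
Substrate = Total_raw * (1 - loss/100) = 1652.2000 * (1 - 29.0030/100) = 1173.0124 kg
Chrome = Substrate * pct / 100 = 1173.0124 * 6.7360 / 100 = 79.0141 kg


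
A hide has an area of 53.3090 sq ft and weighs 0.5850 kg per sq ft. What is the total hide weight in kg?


Formula: Weight = area * weight_per_sqft
Substituting: Weight = 53.3090 * 0.5850
Result: 31.1858 kg


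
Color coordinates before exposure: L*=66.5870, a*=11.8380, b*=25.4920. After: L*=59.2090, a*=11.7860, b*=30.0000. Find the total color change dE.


dL = -7.3780, da = -0.052, db = 4.5080
dE = sqrt((-7.3780)^2 + (-0.052)^2 + 4.5080^2) = 8.6464


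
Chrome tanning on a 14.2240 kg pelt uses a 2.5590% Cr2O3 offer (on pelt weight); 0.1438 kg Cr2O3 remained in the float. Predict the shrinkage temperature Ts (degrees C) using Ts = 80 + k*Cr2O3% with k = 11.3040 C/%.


Offered = pelt * offer_pct / 100 = 14.2240 * 2.5590 / 100 = 0.3640 kg
Uptake = offered - residual = 0.3640 - 0.1438 = 0.2202 kg
Cr2O3% on pelt = uptake / pelt * 100 = 0.2202 / 14.2240 * 100 = 1.5480 %
Ts = 80 + k * Cr2O3% = 80 + 11.3040 * 1.5480 = 97.4990 C


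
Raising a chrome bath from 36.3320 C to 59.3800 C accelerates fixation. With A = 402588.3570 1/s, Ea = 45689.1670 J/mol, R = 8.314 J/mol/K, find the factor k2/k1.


T1 = 36.3320 + 273.15 = 309.4820 K; T2 = 59.3800 + 273.15 = 332.5300 K
k1 = A * exp(-Ea/(R*T1)) = 402588.3570 * exp(-45689.1670/(8.314*309.4820)) = 0.00781854 1/s
k2 = A * exp(-Ea/(R*T2)) = 402588.3570 * exp(-45689.1670/(8.314*332.5300)) = 0.0267691 1/s
k2/k1 = 0.0267691 / 0.00781854 = 3.4238


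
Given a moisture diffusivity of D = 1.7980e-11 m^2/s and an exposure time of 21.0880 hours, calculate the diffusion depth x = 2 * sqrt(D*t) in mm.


t = 21.0880 hr * 3600 = 75916.8000 s
D * t = 1.7980e-11 * 75916.8000 = 1.3650e-06
x = 2 * sqrt(D*t) = 2 * sqrt(1.3650e-06) = 0.00233665 m = 2.3367 mm


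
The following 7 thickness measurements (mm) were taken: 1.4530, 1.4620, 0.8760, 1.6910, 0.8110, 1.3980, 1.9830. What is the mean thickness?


Formula: Average = sum / n
Substituting: Average = 9.6740 / 7
Result: 1.3820 mm


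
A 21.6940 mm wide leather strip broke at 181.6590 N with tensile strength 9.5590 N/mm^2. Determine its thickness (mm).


Formula: t = F / (TS * w)
Substituting: t = 181.6590 / (9.5590 * 21.6940)
Result: 0.8760 mm


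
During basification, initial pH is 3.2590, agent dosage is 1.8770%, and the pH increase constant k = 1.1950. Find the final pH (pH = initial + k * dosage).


Formula: pH_final = pH_initial + k * base_pct
Substituting: pH_final = 3.2590 + 1.1950 * 1.8770
Result: 5.5020


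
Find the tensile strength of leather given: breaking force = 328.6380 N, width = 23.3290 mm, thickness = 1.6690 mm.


Formula: TS = force / (width * thickness)
Substituting: TS = 328.6380 / (23.3290 * 1.6690)
Result: 8.4404 N/mm^2


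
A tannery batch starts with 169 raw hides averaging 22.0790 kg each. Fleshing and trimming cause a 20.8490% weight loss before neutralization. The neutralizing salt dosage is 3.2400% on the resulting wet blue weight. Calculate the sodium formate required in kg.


Total_raw = N * avg_wt = 169 * 22.0790 = 3731.3510 kg
Substrate = Total_raw * (1 - loss/100) = 3731.3510 * (1 - 20.8490/100) = 2953.4016 kg
Neutralizer = Substrate * pct / 100 = 2953.4016 * 3.2400 / 100 = 95.6902 kg


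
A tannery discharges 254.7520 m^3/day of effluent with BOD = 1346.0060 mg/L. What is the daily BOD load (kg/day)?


Formula: BOD_load = volume * conc / 1000
Substituting: BOD_load = 254.7520 * 1346.0060 / 1000
Result: 342.8977 kg/day


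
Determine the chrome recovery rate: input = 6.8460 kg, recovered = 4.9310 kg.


Formula: Recovery = recovered / input * 100
Substituting: Recovery = 4.9310 / 6.8460 * 100
Result: 72.0275 %


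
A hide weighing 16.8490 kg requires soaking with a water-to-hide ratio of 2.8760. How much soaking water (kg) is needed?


Formula: Water = hide_weight * ratio
Substituting: Water = 16.8490 * 2.8760
Result: 48.4577 kg


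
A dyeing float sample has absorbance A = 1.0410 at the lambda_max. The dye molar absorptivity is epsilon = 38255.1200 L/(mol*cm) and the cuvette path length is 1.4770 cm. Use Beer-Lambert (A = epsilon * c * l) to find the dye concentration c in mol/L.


Formula: c = A / (epsilon * l)
Substituting: c = 1.0410 / (38255.1200 * 1.4770)
Result: 1.8424e-05 mol/L


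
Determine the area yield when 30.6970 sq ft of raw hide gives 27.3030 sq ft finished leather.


Formula: Yield = finished / raw * 100
Substituting: Yield = 27.3030 / 30.6970 * 100
Result: 88.9435 %


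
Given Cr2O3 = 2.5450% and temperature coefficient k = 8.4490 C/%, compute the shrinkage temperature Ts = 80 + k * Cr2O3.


Formula: Ts = 80 + k * Cr2O3
Substituting: Ts = 80 + 8.4490 * 2.5450
Result: 101.5027 C


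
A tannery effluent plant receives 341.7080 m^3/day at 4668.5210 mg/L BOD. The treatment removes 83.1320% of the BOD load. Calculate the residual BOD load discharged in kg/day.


Load_in = volume * conc / 1000 = 341.7080 * 4668.5210 / 1000 = 1595.2710 kg/day
Removed = Load_in * eff / 100 = 1595.2710 * 83.1320 / 100 = 1326.1807 kg/day
Load_out = Load_in - Removed = 1595.2710 - 1326.1807 = 269.0903 kg/day


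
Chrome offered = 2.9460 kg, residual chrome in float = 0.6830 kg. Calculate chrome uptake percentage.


Formula: Uptake = (offered - residual) / offered * 100
Substituting: Uptake = (2.9460 - 0.6830) / 2.9460 * 100
Result: 76.8160 %


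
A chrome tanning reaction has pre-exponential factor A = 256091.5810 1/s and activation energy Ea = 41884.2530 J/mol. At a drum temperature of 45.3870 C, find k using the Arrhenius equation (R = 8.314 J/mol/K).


T_K = T_C + 273.15 = 45.3870 + 273.15 = 318.5370 K
exponent = -Ea / (R * T_K) = -41884.2530 / (8.314 * 318.5370) = -15.8154
k = A * exp(exponent) = 256091.5810 * exp(-15.8154) = 0.0346612 1/s


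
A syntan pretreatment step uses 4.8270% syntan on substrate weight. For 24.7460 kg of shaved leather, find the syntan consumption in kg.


Formula: Syntan = substrate * pct / 100
Substituting: Syntan = 24.7460 * 4.8270 / 100
Result: 1.1945 kg


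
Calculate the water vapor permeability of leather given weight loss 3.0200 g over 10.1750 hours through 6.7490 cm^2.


Formula: WVP = loss / (area * time)
Substituting: WVP = 3.0200 / (6.7490 * 10.1750)
Result: 0.0439778 g/(cm^2*hr)


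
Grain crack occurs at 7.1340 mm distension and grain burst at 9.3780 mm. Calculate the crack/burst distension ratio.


Formula: Ratio = crack / burst
Substituting: Ratio = 7.1340 / 9.3780
Result: 0.7607


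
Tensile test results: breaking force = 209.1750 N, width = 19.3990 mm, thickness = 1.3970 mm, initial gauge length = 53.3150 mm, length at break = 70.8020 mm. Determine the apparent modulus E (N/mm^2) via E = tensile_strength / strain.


TS = F / (w * t) = 209.1750 / (19.3990 * 1.3970) = 7.7185 N/mm^2
strain = (Lf - L0) / L0 = (70.8020 - 53.3150) / 53.3150 = 0.3280
E = TS / strain = 7.7185 / 0.3280 = 23.5325 N/mm^2


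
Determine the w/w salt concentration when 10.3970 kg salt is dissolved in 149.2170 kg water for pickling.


Formula: Conc = salt / (water + salt) * 100
Substituting: Conc = 10.3970 / (149.2170 + 10.3970) * 100
Result: 6.5138 %


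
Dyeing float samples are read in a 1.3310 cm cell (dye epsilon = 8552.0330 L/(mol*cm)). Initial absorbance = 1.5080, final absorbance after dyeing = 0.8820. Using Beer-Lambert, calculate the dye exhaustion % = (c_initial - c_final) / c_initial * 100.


c_initial = A_i / (epsilon * l) = 1.5080 / (8552.0330 * 1.3310) = 1.3248e-04 mol/L
c_final = A_f / (epsilon * l) = 0.8820 / (8552.0330 * 1.3310) = 7.7486e-05 mol/L
Exhaustion = (c_initial - c_final) / c_initial * 100 = (1.3248e-04 - 7.7486e-05) / 1.3248e-04 * 100 = 41.5119 %


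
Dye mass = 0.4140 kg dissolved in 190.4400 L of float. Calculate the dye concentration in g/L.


Formula: Conc = dye_mass(kg) / volume(L) * 1000
Substituting: Conc = 0.4140 / 190.4400 * 1000
Result: 2.1739 g/L


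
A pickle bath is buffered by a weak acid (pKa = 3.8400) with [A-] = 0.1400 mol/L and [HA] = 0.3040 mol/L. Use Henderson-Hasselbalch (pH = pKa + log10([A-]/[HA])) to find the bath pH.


ratio = [A-] / [HA] = 0.1400 / 0.3040 = 0.4605
log10(ratio) = -0.3367
pH = pKa + log10(ratio) = 3.8400 - 0.3367 = 3.5033


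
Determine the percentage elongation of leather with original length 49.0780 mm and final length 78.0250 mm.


Formula: Elongation = (Lf - L0) / L0 * 100
Substituting: Elongation = (78.0250 - 49.0780) / 49.0780 * 100
Result: 58.9816 %


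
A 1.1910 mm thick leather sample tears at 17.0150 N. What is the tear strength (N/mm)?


Formula: Tear strength = force / thickness
Substituting: Tear strength = 17.0150 / 1.1910
Result: 14.2863 N/mm


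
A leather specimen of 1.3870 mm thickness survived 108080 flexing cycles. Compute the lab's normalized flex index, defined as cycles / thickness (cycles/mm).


Formula: Index = cycles / thickness
Substituting: Index = 108080 / 1.3870
Result: 77923.5761 cycles/mm


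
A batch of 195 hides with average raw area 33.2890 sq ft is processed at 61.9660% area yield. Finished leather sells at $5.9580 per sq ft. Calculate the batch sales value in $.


Raw_total = N * avg_area = 195 * 33.2890 = 6491.3550 sq ft
Finished = Raw_total * yield / 100 = 6491.3550 * 61.9660 / 100 = 4022.4330 sq ft
Value = Finished * price = 4022.4330 * 5.9580 = 23965.6560 $


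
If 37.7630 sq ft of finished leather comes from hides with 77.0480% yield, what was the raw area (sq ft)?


Formula: raw = finished * 100 / yield
Substituting: raw = 37.7630 * 100 / 77.0480
Result: 49.0123 sq ft


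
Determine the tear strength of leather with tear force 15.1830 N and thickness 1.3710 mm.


Formula: Tear strength = force / thickness
Substituting: Tear strength = 15.1830 / 1.3710
Result: 11.0744 N/mm


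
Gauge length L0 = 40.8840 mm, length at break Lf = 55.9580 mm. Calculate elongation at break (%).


Formula: Elongation = (Lf - L0) / L0 * 100
Substituting: Elongation = (55.9580 - 40.8840) / 40.8840 * 100
Result: 36.8702 %


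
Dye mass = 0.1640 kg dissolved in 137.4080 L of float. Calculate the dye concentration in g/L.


Formula: Conc = dye_mass(kg) / volume(L) * 1000
Substituting: Conc = 0.1640 / 137.4080 * 1000
Result: 1.1935 g/L


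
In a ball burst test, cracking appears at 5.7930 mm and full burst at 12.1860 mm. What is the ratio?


Formula: Ratio = crack / burst
Substituting: Ratio = 5.7930 / 12.1860
Result: 0.4754


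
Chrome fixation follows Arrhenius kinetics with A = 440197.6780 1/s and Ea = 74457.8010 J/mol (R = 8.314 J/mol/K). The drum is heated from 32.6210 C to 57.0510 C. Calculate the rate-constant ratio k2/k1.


T1 = 32.6210 + 273.15 = 305.7710 K; T2 = 57.0510 + 273.15 = 330.2010 K
k1 = A * exp(-Ea/(R*T1)) = 440197.6780 * exp(-74457.8010/(8.314*305.7710)) = 8.3872e-08 1/s
k2 = A * exp(-Ea/(R*T2)) = 440197.6780 * exp(-74457.8010/(8.314*330.2010)) = 7.3234e-07 1/s
k2/k1 = 7.3234e-07 / 8.3872e-08 = 8.7316


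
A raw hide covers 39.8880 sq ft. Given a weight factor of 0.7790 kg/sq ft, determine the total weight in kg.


Formula: Weight = area * weight_per_sqft
Substituting: Weight = 39.8880 * 0.7790
Result: 31.0728 kg


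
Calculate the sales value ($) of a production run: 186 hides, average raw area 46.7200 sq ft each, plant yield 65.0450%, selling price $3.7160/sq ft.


Raw_total = N * avg_area = 186 * 46.7200 = 8689.9200 sq ft
Finished = Raw_total * yield / 100 = 8689.9200 * 65.0450 / 100 = 5652.3585 sq ft
Value = Finished * price = 5652.3585 * 3.7160 = 21004.1641 $


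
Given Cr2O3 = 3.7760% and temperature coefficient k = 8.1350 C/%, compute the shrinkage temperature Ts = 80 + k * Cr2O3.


Formula: Ts = 80 + k * Cr2O3
Substituting: Ts = 80 + 8.1350 * 3.7760
Result: 110.7178 C


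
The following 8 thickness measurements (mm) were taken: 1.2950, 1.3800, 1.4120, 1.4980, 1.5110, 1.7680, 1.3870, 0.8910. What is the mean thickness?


Formula: Average = sum / n
Substituting: Average = 11.1420 / 8
Result: 1.3927 mm


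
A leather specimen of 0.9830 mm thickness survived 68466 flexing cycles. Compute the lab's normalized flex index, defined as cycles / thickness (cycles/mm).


Formula: Index = cycles / thickness
Substituting: Index = 68466 / 0.9830
Result: 69650.0509 cycles/mm


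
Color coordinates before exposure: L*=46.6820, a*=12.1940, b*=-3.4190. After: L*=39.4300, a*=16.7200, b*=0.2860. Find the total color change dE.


dL = -7.2520, da = 4.5260, db = 3.7050
dE = sqrt((-7.2520)^2 + 4.5260^2 + 3.7050^2) = 9.3168


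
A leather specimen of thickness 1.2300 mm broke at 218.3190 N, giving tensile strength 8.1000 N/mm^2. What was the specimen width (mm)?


Formula: w = F / (TS * t)
Substituting: w = 218.3190 / (8.1000 * 1.2300)
Result: 21.9130 mm


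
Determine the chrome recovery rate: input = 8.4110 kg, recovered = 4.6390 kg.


Formula: Recovery = recovered / input * 100
Substituting: Recovery = 4.6390 / 8.4110 * 100
Result: 55.1540 %


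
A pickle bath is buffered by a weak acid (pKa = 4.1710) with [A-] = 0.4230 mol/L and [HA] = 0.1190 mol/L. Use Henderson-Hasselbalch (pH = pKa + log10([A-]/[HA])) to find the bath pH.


ratio = [A-] / [HA] = 0.4230 / 0.1190 = 3.5546
log10(ratio) = 0.5508
pH = pKa + log10(ratio) = 4.1710 + 0.5508 = 4.7218


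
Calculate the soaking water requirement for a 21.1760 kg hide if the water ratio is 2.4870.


Formula: Water = hide_weight * ratio
Substituting: Water = 21.1760 * 2.4870
Result: 52.6647 kg


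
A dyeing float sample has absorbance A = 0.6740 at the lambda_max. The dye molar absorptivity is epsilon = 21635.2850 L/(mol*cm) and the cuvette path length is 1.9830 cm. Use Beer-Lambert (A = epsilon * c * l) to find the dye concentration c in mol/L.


Formula: c = A / (epsilon * l)
Substituting: c = 0.6740 / (21635.2850 * 1.9830)
Result: 1.5710e-05 mol/L


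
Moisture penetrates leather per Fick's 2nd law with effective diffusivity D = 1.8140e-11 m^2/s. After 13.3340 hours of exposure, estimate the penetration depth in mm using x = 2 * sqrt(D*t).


t = 13.3340 hr * 3600 = 48002.4000 s
D * t = 1.8140e-11 * 48002.4000 = 8.7076e-07
x = 2 * sqrt(D*t) = 2 * sqrt(8.7076e-07) = 0.00186629 m = 1.8663 mm


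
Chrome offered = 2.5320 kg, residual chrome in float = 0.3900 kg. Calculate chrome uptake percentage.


Formula: Uptake = (offered - residual) / offered * 100
Substituting: Uptake = (2.5320 - 0.3900) / 2.5320 * 100
Result: 84.5972 %


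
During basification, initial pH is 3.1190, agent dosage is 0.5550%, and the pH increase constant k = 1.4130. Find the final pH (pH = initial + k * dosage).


Formula: pH_final = pH_initial + k * base_pct
Substituting: pH_final = 3.1190 + 1.4130 * 0.5550
Result: 3.9032


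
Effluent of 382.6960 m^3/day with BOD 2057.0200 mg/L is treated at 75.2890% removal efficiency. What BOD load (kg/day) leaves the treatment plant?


Load_in = volume * conc / 1000 = 382.6960 * 2057.0200 / 1000 = 787.2133 kg/day
Removed = Load_in * eff / 100 = 787.2133 * 75.2890 / 100 = 592.6850 kg/day
Load_out = Load_in - Removed = 787.2133 - 592.6850 = 194.5283 kg/day
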